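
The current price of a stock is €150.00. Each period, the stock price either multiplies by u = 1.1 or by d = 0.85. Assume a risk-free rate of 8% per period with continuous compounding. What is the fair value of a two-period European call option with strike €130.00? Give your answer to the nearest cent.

€39.30

Risk-neutral probability p = (e^0.08 − 0.85)/(1.1 − 0.85) = 0.2333/0.2500 = 0.9331
Terminal stock prices: S_uu = 181.5, S_ud = 140.2, S_dd = 108.4
Terminal payoffs (S − K): max(51.5, 0) = 51.5, max(10.25, 0) = 10.25, max(-21.63, 0) = 0
Node u (S = 165): V_u = e^(−0.08)·[0.9331·51.5000 + 0.0669·10.2500] = 44.9949
Node d (S = 127.5): V_d = e^(−0.08)·[0.9331·10.2500 + 0.0669·0.0000] = 8.8294
Node 0 (S = 150): V_0 = e^(−0.08)·[0.9331·44.9949 + 0.0669·8.8294] = 39.3037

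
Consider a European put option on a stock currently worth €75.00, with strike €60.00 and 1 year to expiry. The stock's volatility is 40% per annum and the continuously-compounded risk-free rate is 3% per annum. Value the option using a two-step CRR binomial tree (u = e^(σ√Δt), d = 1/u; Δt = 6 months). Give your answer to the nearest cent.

€5.00

CRR parameters: u = e^(σ√Δt) = e^(0.4·√0.5) = 1.3269, d = 1/u = 0.7536
Per-period rate: rΔt = 0.03·0.5 = 0.015, so R = e^0.015 = 1.0151
Risk-neutral probability p = (e^0.015 − 0.7536)/(1.3269 − 0.7536) = 0.2615/0.5733 = 0.4561
Terminal stock prices: S_uu = 132, S_ud = 75, S_dd = 42.6
Terminal payoffs (K − S): max(-72.05, 0) = 0, max(-15, 0) = 0, max(17.4, 0) = 17.4
Node u (S = 99.52): V_u = e^(−0.015)·[0.4561·0.0000 + 0.5439·0.0000] = 0.0000
Node d (S = 56.52): V_d = e^(−0.015)·[0.4561·0.0000 + 0.5439·17.4022] = 9.3238
Node 0 (S = 75): V_0 = e^(−0.015)·[0.4561·0.0000 + 0.5439·9.3238] = 4.9955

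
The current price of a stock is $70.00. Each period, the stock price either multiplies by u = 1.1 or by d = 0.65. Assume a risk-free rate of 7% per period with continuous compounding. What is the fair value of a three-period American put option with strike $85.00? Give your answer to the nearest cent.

$15.00

Risk-neutral probability p = (e^0.07 − 0.65)/(1.1 − 0.65) = 0.4225/0.4500 = 0.9389
Terminal stock prices: S_uuu = 93.17, S_uud = 55.06, S_udd = 32.53, S_ddd = 19.22
Terminal payoffs (K − S): max(-8.17, 0) = 0, max(29.94, 0) = 29.94, max(52.47, 0) = 52.47, max(65.78, 0) = 65.78
Node uu (S = 84.7): continuation = e^(−0.07)·[0.9389·0.0000 + 0.0611·29.9450] = 1.7057; exercise value = 0.3000 ≤ continuation, so V_uu = 1.7057
Node ud (S = 50.05): continuation = e^(−0.07)·[0.9389·29.9450 + 0.0611·52.4675] = 29.2035; exercise value = 34.9500 > continuation, so V_ud = 34.9500 (exercise)
Node dd (S = 29.58): continuation = e^(−0.07)·[0.9389·52.4675 + 0.0611·65.7763] = 49.6785; exercise value = 55.4250 > continuation, so V_dd = 55.4250 (exercise)
Node u (S = 77): continuation = e^(−0.07)·[0.9389·1.7057 + 0.0611·34.9500] = 3.4841; exercise value = 8.0000 > continuation, so V_u = 8.0000 (exercise)
Node d (S = 45.5): continuation = e^(−0.07)·[0.9389·34.9500 + 0.0611·55.4250] = 33.7535; exercise value = 39.5000 > continuation, so V_d = 39.5000 (exercise)
Node 0 (S = 70): continuation = e^(−0.07)·[0.9389·8.0000 + 0.0611·39.5000] = 9.2535; exercise value = 15.0000 > continuation, so V_0 = 15.0000 (exercise)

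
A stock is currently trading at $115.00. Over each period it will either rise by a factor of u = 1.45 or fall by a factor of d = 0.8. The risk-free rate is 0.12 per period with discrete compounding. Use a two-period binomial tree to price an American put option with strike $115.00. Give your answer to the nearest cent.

$10.43

Risk-neutral probability p = (1 + 0.12 − 0.8)/(1.45 − 0.8) = 0.3200/0.6500 = 0.4923
Terminal stock prices: S_uu = 241.8, S_ud = 133.4, S_dd = 73.6
Terminal payoffs (K − S): max(-126.8, 0) = 0, max(-18.4, 0) = 0, max(41.4, 0) = 41.4
Node u (S = 166.8): continuation = 1/1.12·[0.4923·0.0000 + 0.5077·0.0000] = 0.0000; exercise value = 0.0000 ≤ continuation, so V_u = 0.0000
Node d (S = 92): continuation = 1/1.12·[0.4923·0.0000 + 0.5077·41.4000] = 18.7665; exercise value = 23.0000 > continuation, so V_d = 23.0000 (exercise)
Node 0 (S = 115): continuation = 1/1.12·[0.4923·0.0000 + 0.5077·23.0000] = 10.4258; exercise value = 0.0000 ≤ continuation, so V_0 = 10.4258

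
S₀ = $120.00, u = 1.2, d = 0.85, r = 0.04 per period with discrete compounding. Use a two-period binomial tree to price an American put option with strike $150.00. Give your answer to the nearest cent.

Risk-neutral probability p = (1 + 0.04 − 0.85)/(1.2 − 0.85) = 0.1900/0.3500 = 0.5429
Terminal stock prices: S_uu = 172.8, S_ud = 122.4, S_dd = 86.7
Terminal payoffs (K − S): max(-22.8, 0) = 0, max(27.6, 0) = 27.6, max(63.3, 0) = 63.3
Node u (S = 144): continuation = 1/1.04·[0.5429·0.0000 + 0.4571·27.6000] = 12.1319; exercise value = 6.0000 ≤ continuation, so V_u = 12.1319
Node d (S = 102): continuation = 1/1.04·[0.5429·27.6000 + 0.4571·63.3000] = 42.2308; exercise value = 48.0000 > continuation, so V_d = 48.0000 (exercise)
Node 0 (S = 120): continuation = 1/1.04·[0.5429·12.1319 + 0.4571·48.0000] = 27.4315; exercise value = 30.0000 > continuation, so V_0 = 30.0000 (exercise)

$30.00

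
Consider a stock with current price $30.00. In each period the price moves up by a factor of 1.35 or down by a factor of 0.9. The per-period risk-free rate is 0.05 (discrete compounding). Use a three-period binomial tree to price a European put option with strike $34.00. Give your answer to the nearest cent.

$3.56

Risk-neutral probability p = (1 + 0.05 − 0.9)/(1.35 − 0.9) = 0.1500/0.4500 = 0.3333
Terminal stock prices: S_uuu = 73.81, S_uud = 49.21, S_udd = 32.8, S_ddd = 21.87
Terminal payoffs (K − S): max(-39.81, 0) = 0, max(-15.21, 0) = 0, max(1.195, 0) = 1.195, max(12.13, 0) = 12.13
Node uu (S = 54.68): V_uu = 1/1.05·[0.3333·0.0000 + 0.6667·0.0000] = 0.0000
Node ud (S = 36.45): V_ud = 1/1.05·[0.3333·0.0000 + 0.6667·1.1950] = 0.7587
Node dd (S = 24.3): V_dd = 1/1.05·[0.3333·1.1950 + 0.6667·12.1300] = 8.0810
Node u (S = 40.5): V_u = 1/1.05·[0.3333·0.0000 + 0.6667·0.7587] = 0.4817
Node d (S = 27): V_d = 1/1.05·[0.3333·0.7587 + 0.6667·8.0810] = 5.3716
Node 0 (S = 30): V_0 = 1/1.05·[0.3333·0.4817 + 0.6667·5.3716] = 3.5635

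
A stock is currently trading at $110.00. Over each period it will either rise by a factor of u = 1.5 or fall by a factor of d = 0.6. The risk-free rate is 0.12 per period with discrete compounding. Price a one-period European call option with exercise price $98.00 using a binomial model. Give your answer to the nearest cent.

$34.56

Risk-neutral probability p = (1 + 0.12 − 0.6)/(1.5 − 0.6) = 0.5200/0.9000 = 0.5778
Terminal stock prices: S_u = 165, S_d = 66
Terminal payoffs (S − K): max(67, 0) = 67, max(-32, 0) = 0
Node 0 (S = 110): V_0 = 1/1.12·[0.5778·67.0000 + 0.4222·0.0000] = 34.5635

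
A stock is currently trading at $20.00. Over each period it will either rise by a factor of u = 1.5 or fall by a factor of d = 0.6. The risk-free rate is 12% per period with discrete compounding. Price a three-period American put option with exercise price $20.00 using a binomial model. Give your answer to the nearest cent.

Risk-neutral probability p = (1 + 0.12 − 0.6)/(1.5 − 0.6) = 0.5200/0.9000 = 0.5778
Terminal stock prices: S_uuu = 67.5, S_uud = 27, S_udd = 10.8, S_ddd = 4.32
Terminal payoffs (K − S): max(-47.5, 0) = 0, max(-7, 0) = 0, max(9.2, 0) = 9.2, max(15.68, 0) = 15.68
Node uu (S = 45): continuation = 1/1.12·[0.5778·0.0000 + 0.4222·0.0000] = 0.0000; exercise value = 0.0000 ≤ continuation, so V_uu = 0.0000
Node ud (S = 18): continuation = 1/1.12·[0.5778·0.0000 + 0.4222·9.2000] = 3.4683; exercise value = 2.0000 ≤ continuation, so V_ud = 3.4683
Node dd (S = 7.2): continuation = 1/1.12·[0.5778·9.2000 + 0.4222·15.6800] = 10.6571; exercise value = 12.8000 > continuation, so V_dd = 12.8000 (exercise)
Node u (S = 30): continuation = 1/1.12·[0.5778·0.0000 + 0.4222·3.4683] = 1.3075; exercise value = 0.0000 ≤ continuation, so V_u = 1.3075
Node d (S = 12): continuation = 1/1.12·[0.5778·3.4683 + 0.4222·12.8000] = 6.6146; exercise value = 8.0000 > continuation, so V_d = 8.0000 (exercise)
Node 0 (S = 20): continuation = 1/1.12·[0.5778·1.3075 + 0.4222·8.0000] = 3.6904; exercise value = 0.0000 ≤ continuation, so V_0 = 3.6904

$3.69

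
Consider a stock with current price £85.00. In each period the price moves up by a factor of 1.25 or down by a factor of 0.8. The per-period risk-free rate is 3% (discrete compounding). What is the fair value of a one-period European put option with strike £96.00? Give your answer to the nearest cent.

Risk-neutral probability p = (1 + 0.03 − 0.8)/(1.25 − 0.8) = 0.2300/0.4500 = 0.5111
Terminal stock prices: S_u = 106.2, S_d = 68
Terminal payoffs (K − S): max(-10.25, 0) = 0, max(28, 0) = 28
Node 0 (S = 85): V_0 = 1/1.03·[0.5111·0.0000 + 0.4889·28.0000] = 13.2902

£13.29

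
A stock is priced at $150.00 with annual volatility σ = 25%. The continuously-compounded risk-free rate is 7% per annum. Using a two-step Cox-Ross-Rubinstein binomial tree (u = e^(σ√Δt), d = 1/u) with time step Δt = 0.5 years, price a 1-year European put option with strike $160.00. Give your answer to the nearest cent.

CRR parameters: u = e^(σ√Δt) = e^(0.25·√0.5) = 1.1934, d = 1/u = 0.8380
Per-period rate: rΔt = 0.07·0.5 = 0.035, so R = e^0.035 = 1.0356
Risk-neutral probability p = (e^0.035 − 0.8380)/(1.1934 − 0.8380) = 0.1977/0.3554 = 0.5561
Terminal stock prices: S_uu = 213.6, S_ud = 150, S_dd = 105.3
Terminal payoffs (K − S): max(-53.62, 0) = 0, max(10, 0) = 10, max(54.67, 0) = 54.67
Node u (S = 179): V_u = e^(−0.035)·[0.5561·0.0000 + 0.4439·10.0000] = 4.2859
Node d (S = 125.7): V_d = e^(−0.035)·[0.5561·10.0000 + 0.4439·54.6717] = 28.8018
Node 0 (S = 150): V_0 = e^(−0.035)·[0.5561·4.2859 + 0.4439·28.8018] = 14.6457

$14.65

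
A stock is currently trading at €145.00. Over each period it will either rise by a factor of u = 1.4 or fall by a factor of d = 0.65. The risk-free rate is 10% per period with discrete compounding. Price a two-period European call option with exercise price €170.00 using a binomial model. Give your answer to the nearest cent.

€33.98

Risk-neutral probability p = (1 + 0.1 − 0.65)/(1.4 − 0.65) = 0.4500/0.7500 = 0.6000
Terminal stock prices: S_uu = 284.2, S_ud = 132, S_dd = 61.26
Terminal payoffs (S − K): max(114.2, 0) = 114.2, max(-38.05, 0) = 0, max(-108.7, 0) = 0
Node u (S = 203): V_u = 1/1.1·[0.6000·114.2000 + 0.4000·0.0000] = 62.2909
Node d (S = 94.25): V_d = 1/1.1·[0.6000·0.0000 + 0.4000·0.0000] = 0.0000
Node 0 (S = 145): V_0 = 1/1.1·[0.6000·62.2909 + 0.4000·0.0000] = 33.9769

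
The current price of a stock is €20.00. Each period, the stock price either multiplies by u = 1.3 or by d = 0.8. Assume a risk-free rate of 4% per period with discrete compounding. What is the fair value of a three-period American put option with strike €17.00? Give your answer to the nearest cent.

Risk-neutral probability p = (1 + 0.04 − 0.8)/(1.3 − 0.8) = 0.2400/0.5000 = 0.4800
Terminal stock prices: S_uuu = 43.94, S_uud = 27.04, S_udd = 16.64, S_ddd = 10.24
Terminal payoffs (K − S): max(-26.94, 0) = 0, max(-10.04, 0) = 0, max(0.36, 0) = 0.36, max(6.76, 0) = 6.76
Node uu (S = 33.8): continuation = 1/1.04·[0.4800·0.0000 + 0.5200·0.0000] = 0.0000; exercise value = 0.0000 ≤ continuation, so V_uu = 0.0000
Node ud (S = 20.8): continuation = 1/1.04·[0.4800·0.0000 + 0.5200·0.3600] = 0.1800; exercise value = 0.0000 ≤ continuation, so V_ud = 0.1800
Node dd (S = 12.8): continuation = 1/1.04·[0.4800·0.3600 + 0.5200·6.7600] = 3.5462; exercise value = 4.2000 > continuation, so V_dd = 4.2000 (exercise)
Node u (S = 26): continuation = 1/1.04·[0.4800·0.0000 + 0.5200·0.1800] = 0.0900; exercise value = 0.0000 ≤ continuation, so V_u = 0.0900
Node d (S = 16): continuation = 1/1.04·[0.4800·0.1800 + 0.5200·4.2000] = 2.1831; exercise value = 1.0000 ≤ continuation, so V_d = 2.1831
Node 0 (S = 20): continuation = 1/1.04·[0.4800·0.0900 + 0.5200·2.1831] = 1.1331; exercise value = 0.0000 ≤ continuation, so V_0 = 1.1331

€1.13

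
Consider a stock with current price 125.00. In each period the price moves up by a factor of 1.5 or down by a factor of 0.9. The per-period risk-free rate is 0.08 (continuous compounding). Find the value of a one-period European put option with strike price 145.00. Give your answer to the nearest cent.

Risk-neutral probability p = (e^0.08 − 0.9)/(1.5 − 0.9) = 0.1833/0.6000 = 0.3055
Terminal stock prices: S_u = 187.5, S_d = 112.5
Terminal payoffs (K − S): max(-42.5, 0) = 0, max(32.5, 0) = 32.5
Node 0 (S = 125): V_0 = e^(−0.08)·[0.3055·0.0000 + 0.6945·32.5000] = 20.8365

20.84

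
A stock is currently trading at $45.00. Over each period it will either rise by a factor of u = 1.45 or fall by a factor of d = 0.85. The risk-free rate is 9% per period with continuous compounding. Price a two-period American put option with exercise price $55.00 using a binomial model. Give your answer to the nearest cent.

$10.00

Risk-neutral probability p = (e^0.09 − 0.85)/(1.45 − 0.85) = 0.2442/0.6000 = 0.4070
Terminal stock prices: S_uu = 94.61, S_ud = 55.46, S_dd = 32.51
Terminal payoffs (K − S): max(-39.61, 0) = 0, max(-0.4625, 0) = 0, max(22.49, 0) = 22.49
Node u (S = 65.25): continuation = e^(−0.09)·[0.4070·0.0000 + 0.5930·0.0000] = 0.0000; exercise value = 0.0000 ≤ continuation, so V_u = 0.0000
Node d (S = 38.25): continuation = e^(−0.09)·[0.4070·0.0000 + 0.5930·22.4875] = 12.1882; exercise value = 16.7500 > continuation, so V_d = 16.7500 (exercise)
Node 0 (S = 45): continuation = e^(−0.09)·[0.4070·0.0000 + 0.5930·16.7500] = 9.0785; exercise value = 10.0000 > continuation, so V_0 = 10.0000 (exercise)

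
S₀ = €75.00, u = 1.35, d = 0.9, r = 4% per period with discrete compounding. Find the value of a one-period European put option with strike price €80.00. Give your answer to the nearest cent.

Risk-neutral probability p = (1 + 0.04 − 0.9)/(1.35 − 0.9) = 0.1400/0.4500 = 0.3111
Terminal stock prices: S_u = 101.2, S_d = 67.5
Terminal payoffs (K − S): max(-21.25, 0) = 0, max(12.5, 0) = 12.5
Node 0 (S = 75): V_0 = 1/1.04·[0.3111·0.0000 + 0.6889·12.5000] = 8.2799

€8.28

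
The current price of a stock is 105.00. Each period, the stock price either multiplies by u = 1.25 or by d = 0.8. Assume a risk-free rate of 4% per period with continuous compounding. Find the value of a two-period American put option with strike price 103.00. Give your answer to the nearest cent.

Risk-neutral probability p = (e^0.04 − 0.8)/(1.25 − 0.8) = 0.2408/0.4500 = 0.5351
Terminal stock prices: S_uu = 164.1, S_ud = 105, S_dd = 67.2
Terminal payoffs (K − S): max(-61.06, 0) = 0, max(-2, 0) = 0, max(35.8, 0) = 35.8
Node u (S = 131.2): continuation = e^(−0.04)·[0.5351·0.0000 + 0.4649·0.0000] = 0.0000; exercise value = 0.0000 ≤ continuation, so V_u = 0.0000
Node d (S = 84): continuation = e^(−0.04)·[0.5351·0.0000 + 0.4649·35.8000] = 15.9896; exercise value = 19.0000 > continuation, so V_d = 19.0000 (exercise)
Node 0 (S = 105): continuation = e^(−0.04)·[0.5351·0.0000 + 0.4649·19.0000] = 8.4861; exercise value = 0.0000 ≤ continuation, so V_0 = 8.4861

8.49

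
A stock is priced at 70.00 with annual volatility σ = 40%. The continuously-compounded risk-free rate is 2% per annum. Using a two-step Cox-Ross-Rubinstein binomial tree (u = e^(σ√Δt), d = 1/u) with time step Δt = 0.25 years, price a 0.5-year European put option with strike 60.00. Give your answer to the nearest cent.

3.74

CRR parameters: u = e^(σ√Δt) = e^(0.4·√0.25) = 1.2214, d = 1/u = 0.8187
Per-period rate: rΔt = 0.02·0.25 = 0.005, so R = e^0.005 = 1.0050
Risk-neutral probability p = (e^0.005 − 0.8187)/(1.2214 − 0.8187) = 0.1863/0.4027 = 0.4626
Terminal stock prices: S_uu = 104.4, S_ud = 70, S_dd = 46.92
Terminal payoffs (K − S): max(-44.43, 0) = 0, max(-10, 0) = 0, max(13.08, 0) = 13.08
Node u (S = 85.5): V_u = e^(−0.005)·[0.4626·0.0000 + 0.5374·0.0000] = 0.0000
Node d (S = 57.31): V_d = e^(−0.005)·[0.4626·0.0000 + 0.5374·13.0776] = 6.9927
Node 0 (S = 70): V_0 = e^(−0.005)·[0.4626·0.0000 + 0.5374·6.9927] = 3.7390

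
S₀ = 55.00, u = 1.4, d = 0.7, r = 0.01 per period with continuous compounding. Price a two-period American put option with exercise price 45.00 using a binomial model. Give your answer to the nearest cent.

5.49

Risk-neutral probability p = (e^0.01 − 0.7)/(1.4 − 0.7) = 0.3101/0.7000 = 0.4429
Terminal stock prices: S_uu = 107.8, S_ud = 53.9, S_dd = 26.95
Terminal payoffs (K − S): max(-62.8, 0) = 0, max(-8.9, 0) = 0, max(18.05, 0) = 18.05
Node u (S = 77): continuation = e^(−0.01)·[0.4429·0.0000 + 0.5571·0.0000] = 0.0000; exercise value = 0.0000 ≤ continuation, so V_u = 0.0000
Node d (S = 38.5): continuation = e^(−0.01)·[0.4429·0.0000 + 0.5571·18.0500] = 9.9551; exercise value = 6.5000 ≤ continuation, so V_d = 9.9551
Node 0 (S = 55): continuation = e^(−0.01)·[0.4429·0.0000 + 0.5571·9.9551] = 5.4905; exercise value = 0.0000 ≤ continuation, so V_0 = 5.4905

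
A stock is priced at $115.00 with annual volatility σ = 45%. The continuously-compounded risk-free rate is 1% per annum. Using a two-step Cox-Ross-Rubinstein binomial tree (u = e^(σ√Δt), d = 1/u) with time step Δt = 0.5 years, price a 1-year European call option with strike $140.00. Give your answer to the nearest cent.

$14.08

CRR parameters: u = e^(σ√Δt) = e^(0.45·√0.5) = 1.3746, d = 1/u = 0.7275
Per-period rate: rΔt = 0.01·0.5 = 0.005, so R = e^0.005 = 1.0050
Risk-neutral probability p = (e^0.005 − 0.7275)/(1.3746 − 0.7275) = 0.2776/0.6472 = 0.4289
Terminal stock prices: S_uu = 217.3, S_ud = 115, S_dd = 60.86
Terminal payoffs (S − K): max(77.31, 0) = 77.31, max(-25, 0) = 0, max(-79.14, 0) = 0
Node u (S = 158.1): V_u = e^(−0.005)·[0.4289·77.3107 + 0.5711·0.0000] = 32.9901
Node d (S = 83.66): V_d = e^(−0.005)·[0.4289·0.0000 + 0.5711·0.0000] = 0.0000
Node 0 (S = 115): V_0 = e^(−0.005)·[0.4289·32.9901 + 0.5711·0.0000] = 14.0776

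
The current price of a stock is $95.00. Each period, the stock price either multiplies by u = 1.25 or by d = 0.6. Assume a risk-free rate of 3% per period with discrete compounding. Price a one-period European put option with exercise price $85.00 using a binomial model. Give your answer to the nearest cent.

Risk-neutral probability p = (1 + 0.03 − 0.6)/(1.25 − 0.6) = 0.4300/0.6500 = 0.6615
Terminal stock prices: S_u = 118.8, S_d = 57
Terminal payoffs (K − S): max(-33.75, 0) = 0, max(28, 0) = 28
Node 0 (S = 95): V_0 = 1/1.03·[0.6615·0.0000 + 0.3385·28.0000] = 9.2009

$9.20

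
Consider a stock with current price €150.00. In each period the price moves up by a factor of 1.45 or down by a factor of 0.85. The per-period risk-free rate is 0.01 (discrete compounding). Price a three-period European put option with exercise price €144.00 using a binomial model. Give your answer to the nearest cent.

€19.86

Risk-neutral probability p = (1 + 0.01 − 0.85)/(1.45 − 0.85) = 0.1600/0.6000 = 0.2667
Terminal stock prices: S_uuu = 457.3, S_uud = 268.1, S_udd = 157.1, S_ddd = 92.12
Terminal payoffs (K − S): max(-313.3, 0) = 0, max(-124.1, 0) = 0, max(-13.14, 0) = 0, max(51.88, 0) = 51.88
Node uu (S = 315.4): V_uu = 1/1.01·[0.2667·0.0000 + 0.7333·0.0000] = 0.0000
Node ud (S = 184.9): V_ud = 1/1.01·[0.2667·0.0000 + 0.7333·0.0000] = 0.0000
Node dd (S = 108.4): V_dd = 1/1.01·[0.2667·0.0000 + 0.7333·51.8813] = 37.6696
Node u (S = 217.5): V_u = 1/1.01·[0.2667·0.0000 + 0.7333·0.0000] = 0.0000
Node d (S = 127.5): V_d = 1/1.01·[0.2667·0.0000 + 0.7333·37.6696] = 27.3508
Node 0 (S = 150): V_0 = 1/1.01·[0.2667·0.0000 + 0.7333·27.3508] = 19.8587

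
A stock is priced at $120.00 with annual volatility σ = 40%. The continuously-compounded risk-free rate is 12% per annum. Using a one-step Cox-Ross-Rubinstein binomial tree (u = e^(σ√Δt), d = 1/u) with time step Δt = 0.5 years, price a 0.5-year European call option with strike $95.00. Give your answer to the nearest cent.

CRR parameters: u = e^(σ√Δt) = e^(0.4·√0.5) = 1.3269, d = 1/u = 0.7536
Per-period rate: rΔt = 0.12·0.5 = 0.06, so R = e^0.06 = 1.0618
Risk-neutral probability p = (e^0.06 − 0.7536)/(1.3269 − 0.7536) = 0.3082/0.5733 = 0.5376
Terminal stock prices: S_u = 159.2, S_d = 90.44
Terminal payoffs (S − K): max(64.23, 0) = 64.23, max(-4.563, 0) = 0
Node 0 (S = 120): V_0 = e^(−0.06)·[0.5376·64.2276 + 0.4624·0.0000] = 32.5195

$32.52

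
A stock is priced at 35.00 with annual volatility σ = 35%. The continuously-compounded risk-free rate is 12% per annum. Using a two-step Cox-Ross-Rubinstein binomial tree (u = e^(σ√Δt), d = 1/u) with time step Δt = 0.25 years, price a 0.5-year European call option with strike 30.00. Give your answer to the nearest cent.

7.80

CRR parameters: u = e^(σ√Δt) = e^(0.35·√0.25) = 1.1912, d = 1/u = 0.8395
Per-period rate: rΔt = 0.12·0.25 = 0.03, so R = e^0.03 = 1.0305
Risk-neutral probability p = (e^0.03 − 0.8395)/(1.1912 − 0.8395) = 0.1910/0.3518 = 0.5429
Terminal stock prices: S_uu = 49.67, S_ud = 35, S_dd = 24.66
Terminal payoffs (S − K): max(19.67, 0) = 19.67, max(5, 0) = 5, max(-5.336, 0) = 0
Node u (S = 41.69): V_u = e^(−0.03)·[0.5429·19.6674 + 0.4571·5.0000] = 12.5803
Node d (S = 29.38): V_d = e^(−0.03)·[0.5429·5.0000 + 0.4571·0.0000] = 2.6344
Node 0 (S = 35): V_0 = e^(−0.03)·[0.5429·12.5803 + 0.4571·2.6344] = 7.7969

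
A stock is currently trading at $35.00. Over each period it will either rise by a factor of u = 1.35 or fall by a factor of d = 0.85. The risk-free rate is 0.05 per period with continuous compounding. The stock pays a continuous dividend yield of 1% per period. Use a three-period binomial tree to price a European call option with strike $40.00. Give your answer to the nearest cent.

$5.51

Per-period risk-free factor R = e^0.05 = 1.0513; dividend-adjusted growth = e^(0.05−0.01) = 1.0408.
Risk-neutral probability p = (1.0408 − 0.85)/(1.35 − 0.85) = 0.1908/0.5000 = 0.3816
Terminal stock prices: S_uuu = 86.11, S_uud = 54.22, S_udd = 34.14, S_ddd = 21.49
Terminal payoffs (S − K): max(46.11, 0) = 46.11, max(14.22, 0) = 14.22, max(-5.862, 0) = 0, max(-18.51, 0) = 0
Node uu (S = 63.79): V_uu = e^(−0.05)·[0.3816·46.1131 + 0.6184·14.2194] = 25.1036
Node ud (S = 40.16): V_ud = e^(−0.05)·[0.3816·14.2194 + 0.6184·0.0000] = 5.1618
Node dd (S = 25.29): V_dd = e^(−0.05)·[0.3816·0.0000 + 0.6184·0.0000] = 0.0000
Node u (S = 47.25): V_u = e^(−0.05)·[0.3816·25.1036 + 0.6184·5.1618] = 12.1491
Node d (S = 29.75): V_d = e^(−0.05)·[0.3816·5.1618 + 0.6184·0.0000] = 1.8738
Node 0 (S = 35): V_0 = e^(−0.05)·[0.3816·12.1491 + 0.6184·1.8738] = 5.5124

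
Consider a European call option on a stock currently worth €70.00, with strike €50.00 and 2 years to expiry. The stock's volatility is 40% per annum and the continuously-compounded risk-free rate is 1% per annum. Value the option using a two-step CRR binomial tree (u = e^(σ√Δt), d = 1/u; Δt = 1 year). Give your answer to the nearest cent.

€27.24

CRR parameters: u = e^(σ√Δt) = e^(0.4·√1) = 1.4918, d = 1/u = 0.6703
Per-period rate: rΔt = 0.01·1 = 0.01, so R = e^0.01 = 1.0101
Risk-neutral probability p = (e^0.01 − 0.6703)/(1.4918 − 0.6703) = 0.3397/0.8215 = 0.4135
Terminal stock prices: S_uu = 155.8, S_ud = 70, S_dd = 31.45
Terminal payoffs (S − K): max(105.8, 0) = 105.8, max(20, 0) = 20, max(-18.55, 0) = 0
Node u (S = 104.4): V_u = e^(−0.01)·[0.4135·105.7879 + 0.5865·20.0000] = 54.9252
Node d (S = 46.92): V_d = e^(−0.01)·[0.4135·20.0000 + 0.5865·0.0000] = 8.1886
Node 0 (S = 70): V_0 = e^(−0.01)·[0.4135·54.9252 + 0.5865·8.1886] = 27.2426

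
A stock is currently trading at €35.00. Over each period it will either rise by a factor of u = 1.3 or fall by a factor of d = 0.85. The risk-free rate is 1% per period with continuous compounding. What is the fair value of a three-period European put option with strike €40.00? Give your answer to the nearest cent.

€7.87

Risk-neutral probability p = (e^0.01 − 0.85)/(1.3 − 0.85) = 0.1601/0.4500 = 0.3557
Terminal stock prices: S_uuu = 76.89, S_uud = 50.28, S_udd = 32.87, S_ddd = 21.49
Terminal payoffs (K − S): max(-36.89, 0) = 0, max(-10.28, 0) = 0, max(7.126, 0) = 7.126, max(18.51, 0) = 18.51
Node uu (S = 59.15): V_uu = e^(−0.01)·[0.3557·0.0000 + 0.6443·0.0000] = 0.0000
Node ud (S = 38.67): V_ud = e^(−0.01)·[0.3557·0.0000 + 0.6443·7.1263] = 4.5460
Node dd (S = 25.29): V_dd = e^(−0.01)·[0.3557·7.1263 + 0.6443·18.5056] = 14.3145
Node u (S = 45.5): V_u = e^(−0.01)·[0.3557·0.0000 + 0.6443·4.5460] = 2.9000
Node d (S = 29.75): V_d = e^(−0.01)·[0.3557·4.5460 + 0.6443·14.3145] = 10.7323
Node 0 (S = 35): V_0 = e^(−0.01)·[0.3557·2.9000 + 0.6443·10.7323] = 7.8675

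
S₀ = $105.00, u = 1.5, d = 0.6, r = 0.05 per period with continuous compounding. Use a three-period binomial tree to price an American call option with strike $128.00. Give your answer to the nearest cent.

Risk-neutral probability p = (e^0.05 − 0.6)/(1.5 − 0.6) = 0.4513/0.9000 = 0.5014
Terminal stock prices: S_uuu = 354.4, S_uud = 141.8, S_udd = 56.7, S_ddd = 22.68
Terminal payoffs (S − K): max(226.4, 0) = 226.4, max(13.75, 0) = 13.75, max(-71.3, 0) = 0, max(-105.3, 0) = 0
Node uu (S = 236.2): continuation = e^(−0.05)·[0.5014·226.3750 + 0.4986·13.7500] = 114.4926; exercise value = 108.2500 ≤ continuation, so V_uu = 114.4926
Node ud (S = 94.5): continuation = e^(−0.05)·[0.5014·13.7500 + 0.4986·0.0000] = 6.5582; exercise value = 0.0000 ≤ continuation, so V_ud = 6.5582
Node dd (S = 37.8): continuation = e^(−0.05)·[0.5014·0.0000 + 0.4986·0.0000] = 0.0000; exercise value = 0.0000 ≤ continuation, so V_dd = 0.0000
Node u (S = 157.5): continuation = e^(−0.05)·[0.5014·114.4926 + 0.4986·6.5582] = 57.7185; exercise value = 29.5000 ≤ continuation, so V_u = 57.7185
Node d (S = 63): continuation = e^(−0.05)·[0.5014·6.5582 + 0.4986·0.0000] = 3.1280; exercise value = 0.0000 ≤ continuation, so V_d = 3.1280
Node 0 (S = 105): continuation = e^(−0.05)·[0.5014·57.7185 + 0.4986·3.1280] = 29.0128; exercise value = 0.0000 ≤ continuation, so V_0 = 29.0128

$29.01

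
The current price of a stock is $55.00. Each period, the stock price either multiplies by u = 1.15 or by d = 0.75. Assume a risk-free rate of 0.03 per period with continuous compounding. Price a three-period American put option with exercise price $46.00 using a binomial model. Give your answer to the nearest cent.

$2.46

Risk-neutral probability p = (e^0.03 − 0.75)/(1.15 − 0.75) = 0.2805/0.4000 = 0.7011
Terminal stock prices: S_uuu = 83.65, S_uud = 54.55, S_udd = 35.58, S_ddd = 23.2
Terminal payoffs (K − S): max(-37.65, 0) = 0, max(-8.553, 0) = 0, max(10.42, 0) = 10.42, max(22.8, 0) = 22.8
Node uu (S = 72.74): continuation = e^(−0.03)·[0.7011·0.0000 + 0.2989·0.0000] = 0.0000; exercise value = 0.0000 ≤ continuation, so V_uu = 0.0000
Node ud (S = 47.44): continuation = e^(−0.03)·[0.7011·0.0000 + 0.2989·10.4219] = 3.0227; exercise value = 0.0000 ≤ continuation, so V_ud = 3.0227
Node dd (S = 30.94): continuation = e^(−0.03)·[0.7011·10.4219 + 0.2989·22.7969] = 13.7030; exercise value = 15.0625 > continuation, so V_dd = 15.0625 (exercise)
Node u (S = 63.25): continuation = e^(−0.03)·[0.7011·0.0000 + 0.2989·3.0227] = 0.8767; exercise value = 0.0000 ≤ continuation, so V_u = 0.8767
Node d (S = 41.25): continuation = e^(−0.03)·[0.7011·3.0227 + 0.2989·15.0625] = 6.4253; exercise value = 4.7500 ≤ continuation, so V_d = 6.4253
Node 0 (S = 55): continuation = e^(−0.03)·[0.7011·0.8767 + 0.2989·6.4253] = 2.4600; exercise value = 0.0000 ≤ continuation, so V_0 = 2.4600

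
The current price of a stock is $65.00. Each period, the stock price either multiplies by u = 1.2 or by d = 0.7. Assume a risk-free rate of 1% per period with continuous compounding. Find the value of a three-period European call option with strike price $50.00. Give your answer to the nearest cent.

Risk-neutral probability p = (e^0.01 − 0.7)/(1.2 − 0.7) = 0.3101/0.5000 = 0.6201
Terminal stock prices: S_uuu = 112.3, S_uud = 65.52, S_udd = 38.22, S_ddd = 22.29
Terminal payoffs (S − K): max(62.32, 0) = 62.32, max(15.52, 0) = 15.52, max(-11.78, 0) = 0, max(-27.71, 0) = 0
Node uu (S = 93.6): V_uu = e^(−0.01)·[0.6201·62.3200 + 0.3799·15.5200] = 44.0975
Node ud (S = 54.6): V_ud = e^(−0.01)·[0.6201·15.5200 + 0.3799·0.0000] = 9.5282
Node dd (S = 31.85): V_dd = e^(−0.01)·[0.6201·0.0000 + 0.3799·0.0000] = 0.0000
Node u (S = 78): V_u = e^(−0.01)·[0.6201·44.0975 + 0.3799·9.5282] = 30.6565
Node d (S = 45.5): V_d = e^(−0.01)·[0.6201·9.5282 + 0.3799·0.0000] = 5.8496
Node 0 (S = 65): V_0 = e^(−0.01)·[0.6201·30.6565 + 0.3799·5.8496] = 21.0211

$21.02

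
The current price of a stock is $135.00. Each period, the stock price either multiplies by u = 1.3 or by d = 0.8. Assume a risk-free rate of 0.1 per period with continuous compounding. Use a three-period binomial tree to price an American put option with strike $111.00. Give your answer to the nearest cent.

Risk-neutral probability p = (e^0.1 − 0.8)/(1.3 − 0.8) = 0.3052/0.5000 = 0.6103
Terminal stock prices: S_uuu = 296.6, S_uud = 182.5, S_udd = 112.3, S_ddd = 69.12
Terminal payoffs (K − S): max(-185.6, 0) = 0, max(-71.52, 0) = 0, max(-1.32, 0) = 0, max(41.88, 0) = 41.88
Node uu (S = 228.2): continuation = e^(−0.1)·[0.6103·0.0000 + 0.3897·0.0000] = 0.0000; exercise value = 0.0000 ≤ continuation, so V_uu = 0.0000
Node ud (S = 140.4): continuation = e^(−0.1)·[0.6103·0.0000 + 0.3897·0.0000] = 0.0000; exercise value = 0.0000 ≤ continuation, so V_ud = 0.0000
Node dd (S = 86.4): continuation = e^(−0.1)·[0.6103·0.0000 + 0.3897·41.8800] = 14.7659; exercise value = 24.6000 > continuation, so V_dd = 24.6000 (exercise)
Node u (S = 175.5): continuation = e^(−0.1)·[0.6103·0.0000 + 0.3897·0.0000] = 0.0000; exercise value = 0.0000 ≤ continuation, so V_u = 0.0000
Node d (S = 108): continuation = e^(−0.1)·[0.6103·0.0000 + 0.3897·24.6000] = 8.6734; exercise value = 3.0000 ≤ continuation, so V_d = 8.6734
Node 0 (S = 135): continuation = e^(−0.1)·[0.6103·0.0000 + 0.3897·8.6734] = 3.0580; exercise value = 0.0000 ≤ continuation, so V_0 = 3.0580

$3.06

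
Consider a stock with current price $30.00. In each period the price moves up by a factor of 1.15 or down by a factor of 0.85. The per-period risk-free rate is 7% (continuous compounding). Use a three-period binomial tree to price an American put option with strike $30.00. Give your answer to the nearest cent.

Risk-neutral probability p = (e^0.07 − 0.85)/(1.15 − 0.85) = 0.2225/0.3000 = 0.7417
Terminal stock prices: S_uuu = 45.63, S_uud = 33.72, S_udd = 24.93, S_ddd = 18.42
Terminal payoffs (K − S): max(-15.63, 0) = 0, max(-3.724, 0) = 0, max(5.074, 0) = 5.074, max(11.58, 0) = 11.58
Node uu (S = 39.67): continuation = e^(−0.07)·[0.7417·0.0000 + 0.2583·0.0000] = 0.0000; exercise value = 0.0000 ≤ continuation, so V_uu = 0.0000
Node ud (S = 29.32): continuation = e^(−0.07)·[0.7417·0.0000 + 0.2583·5.0738] = 1.2220; exercise value = 0.6750 ≤ continuation, so V_ud = 1.2220
Node dd (S = 21.67): continuation = e^(−0.07)·[0.7417·5.0738 + 0.2583·11.5763] = 6.2968; exercise value = 8.3250 > continuation, so V_dd = 8.3250 (exercise)
Node u (S = 34.5): continuation = e^(−0.07)·[0.7417·0.0000 + 0.2583·1.2220] = 0.2943; exercise value = 0.0000 ≤ continuation, so V_u = 0.2943
Node d (S = 25.5): continuation = e^(−0.07)·[0.7417·1.2220 + 0.2583·8.3250] = 2.8501; exercise value = 4.5000 > continuation, so V_d = 4.5000 (exercise)
Node 0 (S = 30): continuation = e^(−0.07)·[0.7417·0.2943 + 0.2583·4.5000] = 1.2873; exercise value = 0.0000 ≤ continuation, so V_0 = 1.2873

$1.29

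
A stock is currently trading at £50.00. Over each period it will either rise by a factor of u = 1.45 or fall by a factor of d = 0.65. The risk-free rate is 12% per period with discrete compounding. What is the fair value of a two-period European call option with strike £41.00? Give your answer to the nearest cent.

£20.01

Risk-neutral probability p = (1 + 0.12 − 0.65)/(1.45 − 0.65) = 0.4700/0.8000 = 0.5875
Terminal stock prices: S_uu = 105.1, S_ud = 47.12, S_dd = 21.13
Terminal payoffs (S − K): max(64.12, 0) = 64.12, max(6.125, 0) = 6.125, max(-19.87, 0) = 0
Node u (S = 72.5): V_u = 1/1.12·[0.5875·64.1250 + 0.4125·6.1250] = 35.8929
Node d (S = 32.5): V_d = 1/1.12·[0.5875·6.1250 + 0.4125·0.0000] = 3.2129
Node 0 (S = 50): V_0 = 1/1.12·[0.5875·35.8929 + 0.4125·3.2129] = 20.0110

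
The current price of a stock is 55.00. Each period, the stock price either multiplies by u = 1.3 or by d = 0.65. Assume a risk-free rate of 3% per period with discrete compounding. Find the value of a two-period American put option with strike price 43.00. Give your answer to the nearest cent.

3.21

Risk-neutral probability p = (1 + 0.03 − 0.65)/(1.3 − 0.65) = 0.3800/0.6500 = 0.5846
Terminal stock prices: S_uu = 92.95, S_ud = 46.48, S_dd = 23.24
Terminal payoffs (K − S): max(-49.95, 0) = 0, max(-3.475, 0) = 0, max(19.76, 0) = 19.76
Node u (S = 71.5): continuation = 1/1.03·[0.5846·0.0000 + 0.4154·0.0000] = 0.0000; exercise value = 0.0000 ≤ continuation, so V_u = 0.0000
Node d (S = 35.75): continuation = 1/1.03·[0.5846·0.0000 + 0.4154·19.7625] = 7.9699; exercise value = 7.2500 ≤ continuation, so V_d = 7.9699
Node 0 (S = 55): continuation = 1/1.03·[0.5846·0.0000 + 0.4154·7.9699] = 3.2142; exercise value = 0.0000 ≤ continuation, so V_0 = 3.2142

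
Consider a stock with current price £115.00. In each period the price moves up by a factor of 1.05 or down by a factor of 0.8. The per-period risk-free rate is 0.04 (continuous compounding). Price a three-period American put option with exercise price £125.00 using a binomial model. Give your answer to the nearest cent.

Risk-neutral probability p = (e^0.04 − 0.8)/(1.05 − 0.8) = 0.2408/0.2500 = 0.9632
Terminal stock prices: S_uuu = 133.1, S_uud = 101.4, S_udd = 77.28, S_ddd = 58.88
Terminal payoffs (K − S): max(-8.127, 0) = 0, max(23.57, 0) = 23.57, max(47.72, 0) = 47.72, max(66.12, 0) = 66.12
Node uu (S = 126.8): continuation = e^(−0.04)·[0.9632·0.0000 + 0.0368·23.5700] = 0.8324; exercise value = 0.0000 ≤ continuation, so V_uu = 0.8324
Node ud (S = 96.6): continuation = e^(−0.04)·[0.9632·23.5700 + 0.0368·47.7200] = 23.4987; exercise value = 28.4000 > continuation, so V_ud = 28.4000 (exercise)
Node dd (S = 73.6): continuation = e^(−0.04)·[0.9632·47.7200 + 0.0368·66.1200] = 46.4987; exercise value = 51.4000 > continuation, so V_dd = 51.4000 (exercise)
Node u (S = 120.8): continuation = e^(−0.04)·[0.9632·0.8324 + 0.0368·28.4000] = 1.7733; exercise value = 4.2500 > continuation, so V_u = 4.2500 (exercise)
Node d (S = 92): continuation = e^(−0.04)·[0.9632·28.4000 + 0.0368·51.4000] = 28.0987; exercise value = 33.0000 > continuation, so V_d = 33.0000 (exercise)
Node 0 (S = 115): continuation = e^(−0.04)·[0.9632·4.2500 + 0.0368·33.0000] = 5.0987; exercise value = 10.0000 > continuation, so V_0 = 10.0000 (exercise)

£10.00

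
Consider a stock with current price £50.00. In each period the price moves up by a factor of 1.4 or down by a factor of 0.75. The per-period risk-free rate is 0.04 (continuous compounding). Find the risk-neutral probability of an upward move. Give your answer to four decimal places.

Risk-neutral probability p = (e^0.04 − 0.75)/(1.4 − 0.75) = 0.2908/0.6500 = 0.4474

p = 0.4474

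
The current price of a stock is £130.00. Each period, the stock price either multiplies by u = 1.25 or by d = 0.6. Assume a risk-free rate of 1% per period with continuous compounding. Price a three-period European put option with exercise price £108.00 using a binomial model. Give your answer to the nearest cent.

Risk-neutral probability p = (e^0.01 − 0.6)/(1.25 − 0.6) = 0.4101/0.6500 = 0.6308
Terminal stock prices: S_uuu = 253.9, S_uud = 121.9, S_udd = 58.5, S_ddd = 28.08
Terminal payoffs (K − S): max(-145.9, 0) = 0, max(-13.88, 0) = 0, max(49.5, 0) = 49.5, max(79.92, 0) = 79.92
Node uu (S = 203.1): V_uu = e^(−0.01)·[0.6308·0.0000 + 0.3692·0.0000] = 0.0000
Node ud (S = 97.5): V_ud = e^(−0.01)·[0.6308·0.0000 + 0.3692·49.5000] = 18.0913
Node dd (S = 46.8): V_dd = e^(−0.01)·[0.6308·49.5000 + 0.3692·79.9200] = 60.1254
Node u (S = 162.5): V_u = e^(−0.01)·[0.6308·0.0000 + 0.3692·18.0913] = 6.6120
Node d (S = 78): V_d = e^(−0.01)·[0.6308·18.0913 + 0.3692·60.1254] = 33.2739
Node 0 (S = 130): V_0 = e^(−0.01)·[0.6308·6.6120 + 0.3692·33.2739] = 16.2906

£16.29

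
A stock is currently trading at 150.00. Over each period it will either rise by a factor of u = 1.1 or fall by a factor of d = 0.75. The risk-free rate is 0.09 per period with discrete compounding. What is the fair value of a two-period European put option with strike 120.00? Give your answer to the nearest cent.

0.02

Risk-neutral probability p = (1 + 0.09 − 0.75)/(1.1 − 0.75) = 0.3400/0.3500 = 0.9714
Terminal stock prices: S_uu = 181.5, S_ud = 123.8, S_dd = 84.38
Terminal payoffs (K − S): max(-61.5, 0) = 0, max(-3.75, 0) = 0, max(35.62, 0) = 35.62
Node u (S = 165): V_u = 1/1.09·[0.9714·0.0000 + 0.0286·0.0000] = 0.0000
Node d (S = 112.5): V_d = 1/1.09·[0.9714·0.0000 + 0.0286·35.6250] = 0.9338
Node 0 (S = 150): V_0 = 1/1.09·[0.9714·0.0000 + 0.0286·0.9338] = 0.0245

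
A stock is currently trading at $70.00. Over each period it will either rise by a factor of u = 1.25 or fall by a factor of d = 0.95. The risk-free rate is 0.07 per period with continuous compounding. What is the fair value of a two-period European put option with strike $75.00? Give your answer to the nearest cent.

Risk-neutral probability p = (e^0.07 − 0.95)/(1.25 − 0.95) = 0.1225/0.3000 = 0.4084
Terminal stock prices: S_uu = 109.4, S_ud = 83.12, S_dd = 63.17
Terminal payoffs (K − S): max(-34.38, 0) = 0, max(-8.125, 0) = 0, max(11.83, 0) = 11.83
Node u (S = 87.5): V_u = e^(−0.07)·[0.4084·0.0000 + 0.5916·0.0000] = 0.0000
Node d (S = 66.5): V_d = e^(−0.07)·[0.4084·0.0000 + 0.5916·11.8250] = 6.5232
Node 0 (S = 70): V_0 = e^(−0.07)·[0.4084·0.0000 + 0.5916·6.5232] = 3.5984

$3.60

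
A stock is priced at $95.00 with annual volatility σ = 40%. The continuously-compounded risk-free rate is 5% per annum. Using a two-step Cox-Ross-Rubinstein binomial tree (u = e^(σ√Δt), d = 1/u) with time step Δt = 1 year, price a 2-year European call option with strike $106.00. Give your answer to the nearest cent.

$20.51

CRR parameters: u = e^(σ√Δt) = e^(0.4·√1) = 1.4918, d = 1/u = 0.6703
Per-period rate: rΔt = 0.05·1 = 0.05, so R = e^0.05 = 1.0513
Risk-neutral probability p = (e^0.05 − 0.6703)/(1.4918 − 0.6703) = 0.3810/0.8215 = 0.4637
Terminal stock prices: S_uu = 211.4, S_ud = 95, S_dd = 42.69
Terminal payoffs (S − K): max(105.4, 0) = 105.4, max(-11, 0) = 0, max(-63.31, 0) = 0
Node u (S = 141.7): V_u = e^(−0.05)·[0.4637·105.4264 + 0.5363·0.0000] = 46.5044
Node d (S = 63.68): V_d = e^(−0.05)·[0.4637·0.0000 + 0.5363·0.0000] = 0.0000
Node 0 (S = 95): V_0 = e^(−0.05)·[0.4637·46.5044 + 0.5363·0.0000] = 20.5134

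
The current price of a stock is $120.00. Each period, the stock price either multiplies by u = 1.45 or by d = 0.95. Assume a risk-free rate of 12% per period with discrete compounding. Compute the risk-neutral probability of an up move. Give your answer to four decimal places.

p = 0.3400

Risk-neutral probability p = (1 + 0.12 − 0.95)/(1.45 − 0.95) = 0.1700/0.5000 = 0.3400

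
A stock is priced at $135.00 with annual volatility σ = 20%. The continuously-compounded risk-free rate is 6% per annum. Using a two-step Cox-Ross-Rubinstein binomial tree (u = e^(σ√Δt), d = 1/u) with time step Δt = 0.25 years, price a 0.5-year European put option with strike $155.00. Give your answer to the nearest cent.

$18.33

CRR parameters: u = e^(σ√Δt) = e^(0.2·√0.25) = 1.1052, d = 1/u = 0.9048
Per-period rate: rΔt = 0.06·0.25 = 0.015, so R = e^0.015 = 1.0151
Risk-neutral probability p = (e^0.015 − 0.9048)/(1.1052 − 0.9048) = 0.1103/0.2003 = 0.5505
Terminal stock prices: S_uu = 164.9, S_ud = 135, S_dd = 110.5
Terminal payoffs (K − S): max(-9.889, 0) = 0, max(20, 0) = 20, max(44.47, 0) = 44.47
Node u (S = 149.2): V_u = e^(−0.015)·[0.5505·0.0000 + 0.4495·20.0000] = 8.8569
Node d (S = 122.2): V_d = e^(−0.015)·[0.5505·20.0000 + 0.4495·44.4713] = 30.5393
Node 0 (S = 135): V_0 = e^(−0.015)·[0.5505·8.8569 + 0.4495·30.5393] = 18.3270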